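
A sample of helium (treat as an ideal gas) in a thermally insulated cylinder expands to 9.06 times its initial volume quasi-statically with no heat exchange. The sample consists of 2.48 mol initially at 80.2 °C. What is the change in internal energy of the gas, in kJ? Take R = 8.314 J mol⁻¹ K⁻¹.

Adiabatic: T₁V₁^(γ−1) = T₂V₂^(γ−1) ⇒ T₂ = T₁ (V₁/V₂)^(γ−1).
γ = 5/3 for a monatomic ideal gas, so γ−1 = 2/3.
T₁ = 80.2 °C = 353.3 K.
T₂ = 353.3 × (1/9.06)^(2/3) = 81.31 K.
Q = 0, so ΔU = W_on_gas = nCᵥΔT with Cᵥ = R/(γ−1) = 12.47 J/(mol·K).
ΔU = 2.48 × 12.47 × (81.31 − 353.3) = -8414 J.

ΔU ≈ -8.41 kJ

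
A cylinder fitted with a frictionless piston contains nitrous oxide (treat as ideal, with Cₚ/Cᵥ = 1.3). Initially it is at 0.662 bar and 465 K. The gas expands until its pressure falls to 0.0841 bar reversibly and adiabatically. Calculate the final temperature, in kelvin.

T₂ ≈ 289 K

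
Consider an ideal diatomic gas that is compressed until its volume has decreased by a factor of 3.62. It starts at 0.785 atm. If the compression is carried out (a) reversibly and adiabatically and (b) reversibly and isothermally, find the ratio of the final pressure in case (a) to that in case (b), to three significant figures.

For a diatomic ideal gas γ = 7/5.
Isothermal: P_b = P₁(V₁/V₂) = 0.785×3.62.
Adiabatic: P_a = P₁(V₁/V₂)^γ = 0.785×3.62^(7/5).
P_a/P_b = (V₁/V₂)^(γ−1) = 3.62^(2/5) = 1.673.

P_adiabatic / P_isothermal ≈ 1.67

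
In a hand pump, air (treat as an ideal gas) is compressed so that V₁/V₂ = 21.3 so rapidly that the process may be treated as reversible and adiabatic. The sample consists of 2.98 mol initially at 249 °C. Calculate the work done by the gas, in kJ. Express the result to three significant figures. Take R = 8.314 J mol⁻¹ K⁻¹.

W ≈ -77.6 kJ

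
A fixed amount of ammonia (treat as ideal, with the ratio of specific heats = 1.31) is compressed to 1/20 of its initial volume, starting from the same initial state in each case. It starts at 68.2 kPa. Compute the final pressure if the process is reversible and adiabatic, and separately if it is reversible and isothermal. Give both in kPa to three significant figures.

adiabatic: 3450 kPa; isothermal: 1360 kPa

Isothermal: P₂ = P₁(V₁/V₂) = 68.2×20 = 1364 kPa.
Adiabatic: P₂ = P₁(V₁/V₂)^γ = 68.2×20^(1.31) = 3452 kPa.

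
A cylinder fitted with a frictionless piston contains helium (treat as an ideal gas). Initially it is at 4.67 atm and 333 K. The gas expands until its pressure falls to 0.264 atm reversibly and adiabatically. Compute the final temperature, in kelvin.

Along an adiabat T P^((1−γ)/γ) is constant, so T₂ = T₁ (P₂/P₁)^((γ−1)/γ).
For a monatomic ideal gas γ = 5/3, so (γ−1)/γ = 2/5.
T₂ = 333 × (0.264/4.67)^(2/5) = 105.5 K.

T₂ ≈ 106 K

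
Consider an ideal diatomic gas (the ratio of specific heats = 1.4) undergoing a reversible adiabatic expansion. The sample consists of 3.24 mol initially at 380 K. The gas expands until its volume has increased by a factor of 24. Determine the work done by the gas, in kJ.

W ≈ 18.4 kJ

For a reversible adiabat TV^(γ−1) is constant, so T₂ = T₁ (V₁/V₂)^(γ−1).
T₂ = 380 × (1/24)^(0.4) = 106.6 K.
Q = 0, so ΔU = W_on_gas = nCᵥΔT with Cᵥ = R/(γ−1) = 20.79 J/(mol·K).
ΔU = 3.24 × 20.79 × (106.6 − 380) = -18410 J.
Work done by the gas = −ΔU = 18410 J.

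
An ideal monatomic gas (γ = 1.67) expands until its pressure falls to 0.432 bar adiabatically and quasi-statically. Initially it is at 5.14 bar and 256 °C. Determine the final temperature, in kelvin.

Along an adiabat T P^((1−γ)/γ) is constant, so T₂ = T₁ (P₂/P₁)^((γ−1)/γ).
T₁ = 256 °C = 529.1 K.
T₂ = 529.1 × (0.432/5.14)^(0.401) = 195.9 K.

T₂ ≈ 196 K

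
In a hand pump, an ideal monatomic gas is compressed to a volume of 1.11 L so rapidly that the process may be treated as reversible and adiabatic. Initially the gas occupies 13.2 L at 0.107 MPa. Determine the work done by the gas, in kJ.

W ≈ -8.92 kJ

γ = 5/3 for a monatomic ideal gas.
P₂ = P₁(V₁/V₂)^γ = 0.107×(13.2/1.11)^(5/3) = 6.629 MPa.
For a reversible adiabat, W_by_gas = (P₁V₁ − P₂V₂)/(γ−1).
W_by = (107000×0.0132 − 6.629×10^6×0.00111) / (2/3) = -8919 J.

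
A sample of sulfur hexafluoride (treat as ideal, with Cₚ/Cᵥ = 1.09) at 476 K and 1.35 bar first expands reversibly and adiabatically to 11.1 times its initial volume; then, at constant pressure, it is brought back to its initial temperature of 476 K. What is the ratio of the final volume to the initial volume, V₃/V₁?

Adiabatic step: V₂/V₁ = 11.1; T₂ = T₁·(1/11.1)^(0.09) = 383.3 K.
Isobaric step: V₃/V₂ = T₃/T₂ = 476/383.3.
V₃/V₁ = (V₂/V₁)(V₃/V₂) = 11.1 × (476/383.3) = 13.78.

V₃/V₁ ≈ 13.8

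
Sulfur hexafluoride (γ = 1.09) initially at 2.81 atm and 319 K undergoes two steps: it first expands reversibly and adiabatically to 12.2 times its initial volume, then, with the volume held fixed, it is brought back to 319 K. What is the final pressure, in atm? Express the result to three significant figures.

P₃ ≈ 0.230 atm

Adiabatic step (PV^γ = const): P₂ = 2.81×(1/12.2)^(1.09) = 0.1839 atm; T₂ = 319×(1/12.2)^(0.09) = 254.7 K.
Isochoric: P₃ = P₂(T₃/T₂) = 0.1839 × (319/254.7) = 0.2303 atm.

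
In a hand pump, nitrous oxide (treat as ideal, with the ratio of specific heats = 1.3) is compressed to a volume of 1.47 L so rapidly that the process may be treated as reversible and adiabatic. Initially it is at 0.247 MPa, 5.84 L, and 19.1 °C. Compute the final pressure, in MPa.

Adiabatic: P₁V₁^γ = P₂V₂^γ ⇒ P₂ = P₁ (V₁/V₂)^γ.
P₂ = 0.247 × (5.84/1.47)^(1.3) = 1.484 MPa.

P₂ ≈ 1.48 MPa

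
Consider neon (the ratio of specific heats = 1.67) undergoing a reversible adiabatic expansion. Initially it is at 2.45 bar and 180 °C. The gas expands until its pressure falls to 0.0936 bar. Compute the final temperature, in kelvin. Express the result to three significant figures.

Adiabatic: T₂/T₁ = (P₂/P₁)^((γ−1)/γ).
T₁ = 180 °C = 453.1 K.
T₂ = 453.1 × (0.0936/2.45)^(0.401) = 122.3 K.

T₂ ≈ 122 K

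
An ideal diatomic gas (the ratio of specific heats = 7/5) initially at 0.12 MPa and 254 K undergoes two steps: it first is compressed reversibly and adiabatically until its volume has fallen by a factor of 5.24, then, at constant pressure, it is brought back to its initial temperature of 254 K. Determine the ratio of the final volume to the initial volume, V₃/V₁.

V₃/V₁ ≈ 0.0984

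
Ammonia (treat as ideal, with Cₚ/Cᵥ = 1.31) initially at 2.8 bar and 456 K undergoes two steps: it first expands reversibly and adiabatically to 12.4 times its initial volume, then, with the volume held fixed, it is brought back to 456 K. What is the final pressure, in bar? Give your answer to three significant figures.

Adiabatic step (PV^γ = const): P₂ = 2.8×(1/12.4)^(1.31) = 0.1035 bar; T₂ = 456×(1/12.4)^(0.31) = 208.9 K.
Isochoric: P₃ = P₂(T₃/T₂) = 0.1035 × (456/208.9) = 0.2258 bar.

P₃ ≈ 0.226 bar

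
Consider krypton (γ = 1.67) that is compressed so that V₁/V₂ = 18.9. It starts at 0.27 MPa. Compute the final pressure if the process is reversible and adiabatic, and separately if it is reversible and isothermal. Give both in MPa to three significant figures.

adiabatic: 36.6 MPa; isothermal: 5.10 MPa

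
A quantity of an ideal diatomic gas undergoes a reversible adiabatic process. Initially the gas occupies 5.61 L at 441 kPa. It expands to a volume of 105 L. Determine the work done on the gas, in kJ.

W ≈ -4.27 kJ

γ = 7/5 for a diatomic ideal gas.
P₂ = P₁(V₁/V₂)^γ = 441×(5.61/105)^(7/5) = 7.3 kPa.
For a reversible adiabat, W_by_gas = (P₁V₁ − P₂V₂)/(γ−1).
W_by = (441000×0.00561 − 7300×0.105) / (2/5) = 4269 J.
W_on_gas = −W_by = -4269 J.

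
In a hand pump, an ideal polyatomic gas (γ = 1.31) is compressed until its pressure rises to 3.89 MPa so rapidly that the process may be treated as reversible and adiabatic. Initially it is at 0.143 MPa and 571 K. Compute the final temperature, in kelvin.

Adiabatic: T₂/T₁ = (P₂/P₁)^((γ−1)/γ).
T₂ = 571 × (3.89/0.143)^(0.237) = 1248 K.

T₂ ≈ 1250 K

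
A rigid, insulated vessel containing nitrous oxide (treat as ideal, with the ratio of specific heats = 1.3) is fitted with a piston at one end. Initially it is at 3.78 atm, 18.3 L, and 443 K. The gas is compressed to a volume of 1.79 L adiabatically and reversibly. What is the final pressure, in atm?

P₂ ≈ 77.6 atm

Since PV^γ is constant along a reversible adiabat, P₂ = P₁ (V₁/V₂)^γ.
P₂ = 3.78 × (18.3/1.79)^(1.3) = 77.62 atm.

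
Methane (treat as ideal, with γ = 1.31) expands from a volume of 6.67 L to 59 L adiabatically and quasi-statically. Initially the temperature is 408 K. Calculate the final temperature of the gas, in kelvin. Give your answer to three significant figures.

T₂ ≈ 208 K

Adiabatic: T₁V₁^(γ−1) = T₂V₂^(γ−1) ⇒ T₂ = T₁ (V₁/V₂)^(γ−1).
T₂ = 408 × (6.67/59)^(0.31) = 207.6 K.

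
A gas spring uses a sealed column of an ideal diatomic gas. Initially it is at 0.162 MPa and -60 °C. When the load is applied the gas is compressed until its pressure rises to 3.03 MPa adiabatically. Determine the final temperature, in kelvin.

T₂ ≈ 492 K

Along an adiabat T P^((1−γ)/γ) is constant, so T₂ = T₁ (P₂/P₁)^((γ−1)/γ).
For a diatomic ideal gas γ = 7/5, so (γ−1)/γ = 2/7.
T₁ = -60 °C = 213.1 K.
T₂ = 213.1 × (3.03/0.162)^(2/7) = 492.1 K.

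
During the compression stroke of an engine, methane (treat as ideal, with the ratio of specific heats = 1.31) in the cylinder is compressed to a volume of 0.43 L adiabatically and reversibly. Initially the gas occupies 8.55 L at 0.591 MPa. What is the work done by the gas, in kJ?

W ≈ -24.9 kJ

P₂ = P₁(V₁/V₂)^γ = 0.591×(8.55/0.43)^(1.31) = 29.69 MPa.
For a reversible adiabat, W_by_gas = (P₁V₁ − P₂V₂)/(γ−1).
W_by = (591000×0.00855 − 2.969×10^7×0.00043) / (0.31) = -24880 J.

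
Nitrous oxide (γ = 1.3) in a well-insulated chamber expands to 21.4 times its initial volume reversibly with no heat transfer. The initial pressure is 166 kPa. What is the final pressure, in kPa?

Adiabatic: P₁V₁^γ = P₂V₂^γ ⇒ P₂ = P₁ (V₁/V₂)^γ.
P₂ = 166 × (1/21.4)^(1.3) = 3.094 kPa.

P₂ ≈ 3.09 kPa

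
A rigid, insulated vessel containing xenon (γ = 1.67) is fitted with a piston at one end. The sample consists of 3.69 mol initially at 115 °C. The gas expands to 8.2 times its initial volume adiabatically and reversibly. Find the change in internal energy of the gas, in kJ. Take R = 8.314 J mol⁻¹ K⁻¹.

For a reversible adiabat TV^(γ−1) is constant, so T₂ = T₁ (V₁/V₂)^(γ−1).
T₁ = 115 °C = 388.1 K.
T₂ = 388.1 × (1/8.2)^(0.67) = 94.79 K.
Q = 0, so ΔU = W_on_gas = nCᵥΔT with Cᵥ = R/(γ−1) = 12.41 J/(mol·K).
ΔU = 3.69 × 12.41 × (94.79 − 388.1) = -13430 J.

ΔU ≈ -13.4 kJ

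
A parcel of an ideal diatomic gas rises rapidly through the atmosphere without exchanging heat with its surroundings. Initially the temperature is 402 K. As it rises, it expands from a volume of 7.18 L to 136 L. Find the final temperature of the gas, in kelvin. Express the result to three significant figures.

T₂ ≈ 124 K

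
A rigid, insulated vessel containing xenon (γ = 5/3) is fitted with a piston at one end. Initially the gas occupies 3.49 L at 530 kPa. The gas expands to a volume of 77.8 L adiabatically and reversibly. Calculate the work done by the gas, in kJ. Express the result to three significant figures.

P₂ = P₁(V₁/V₂)^γ = 530×(3.49/77.8)^(5/3) = 3.002 kPa.
For a reversible adiabat, W_by_gas = (P₁V₁ − P₂V₂)/(γ−1).
W_by = (530000×0.00349 − 3002×0.0778) / (2/3) = 2424 J.

W ≈ 2.42 kJ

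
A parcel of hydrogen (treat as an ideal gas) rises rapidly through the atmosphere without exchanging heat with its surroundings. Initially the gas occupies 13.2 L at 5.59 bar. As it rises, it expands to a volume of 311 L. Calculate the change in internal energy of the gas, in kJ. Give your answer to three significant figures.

γ = 7/5 for a diatomic ideal gas.
P₂ = P₁(V₁/V₂)^γ = 5.59×(13.2/311)^(7/5) = 0.06704 bar.
For a reversible adiabat, W_by_gas = (P₁V₁ − P₂V₂)/(γ−1).
W_by = (559000×0.0132 − 6704×0.311) / (2/5) = 13230 J.
Q = 0 ⇒ ΔU = −W_by = -13230 J.

ΔU ≈ -13.2 kJ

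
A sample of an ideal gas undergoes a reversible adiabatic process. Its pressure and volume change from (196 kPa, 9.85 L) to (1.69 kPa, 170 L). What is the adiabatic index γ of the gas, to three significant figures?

γ ≈ 1.67

PV^γ = const ⇒ γ = ln(P₂/P₁) / ln(V₁/V₂).
γ = ln(1.69/196) / ln(9.85/170) = 1.669.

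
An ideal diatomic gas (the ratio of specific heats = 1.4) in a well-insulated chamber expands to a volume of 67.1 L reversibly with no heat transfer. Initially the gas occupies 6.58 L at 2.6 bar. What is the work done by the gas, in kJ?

P₂ = P₁(V₁/V₂)^γ = 2.6×(6.58/67.1)^(1.4) = 0.1007 bar.
For a reversible adiabat, W_by_gas = (P₁V₁ − P₂V₂)/(γ−1).
W_by = (260000×0.00658 − 10070×0.0671) / (0.4) = 2588 J.

W ≈ 2.59 kJ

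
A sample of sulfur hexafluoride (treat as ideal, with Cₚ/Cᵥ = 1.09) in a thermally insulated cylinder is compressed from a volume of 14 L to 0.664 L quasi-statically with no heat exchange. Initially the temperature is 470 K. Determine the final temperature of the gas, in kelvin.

T₂ ≈ 618 K

For a reversible adiabat TV^(γ−1) is constant, so T₂ = T₁ (V₁/V₂)^(γ−1).
T₂ = 470 × (14/0.664)^(0.09) = 618.4 K.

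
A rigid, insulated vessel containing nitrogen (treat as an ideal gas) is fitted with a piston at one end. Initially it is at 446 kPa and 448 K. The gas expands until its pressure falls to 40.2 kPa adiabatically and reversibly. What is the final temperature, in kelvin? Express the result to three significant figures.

T₂ ≈ 225 K

Adiabatic: T₂/T₁ = (P₂/P₁)^((γ−1)/γ).
For a diatomic ideal gas γ = 7/5, so (γ−1)/γ = 2/7.
T₂ = 448 × (40.2/446)^(2/7) = 225.3 K.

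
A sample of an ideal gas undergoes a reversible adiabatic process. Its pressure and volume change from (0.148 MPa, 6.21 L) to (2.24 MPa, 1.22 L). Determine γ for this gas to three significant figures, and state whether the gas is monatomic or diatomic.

γ ≈ 1.67; monatomic

PV^γ = const ⇒ γ = ln(P₂/P₁) / ln(V₁/V₂).
γ = ln(2.24/0.148) / ln(6.21/1.22) = 1.67.
γ ≈ 1.67 is close to 5/3, so the gas is monatomic.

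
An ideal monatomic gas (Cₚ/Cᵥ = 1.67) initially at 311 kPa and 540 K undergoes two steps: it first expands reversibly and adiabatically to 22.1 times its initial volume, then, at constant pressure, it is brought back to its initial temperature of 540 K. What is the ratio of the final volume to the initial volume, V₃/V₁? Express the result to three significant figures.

Adiabatic step: V₂/V₁ = 22.1; T₂ = T₁·(1/22.1)^(0.67) = 67.87 K.
Isobaric step: V₃/V₂ = T₃/T₂ = 540/67.87.
V₃/V₁ = (V₂/V₁)(V₃/V₂) = 22.1 × (540/67.87) = 175.8.

V₃/V₁ ≈ 176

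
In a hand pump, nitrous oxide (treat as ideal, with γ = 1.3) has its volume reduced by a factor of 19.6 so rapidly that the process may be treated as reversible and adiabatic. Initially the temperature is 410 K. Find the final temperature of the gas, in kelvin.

T₂ ≈ 1000 K

Adiabatic: T₁V₁^(γ−1) = T₂V₂^(γ−1) ⇒ T₂ = T₁ (V₁/V₂)^(γ−1).
T₂ = 410 × 19.6^(0.3) = 1001 K.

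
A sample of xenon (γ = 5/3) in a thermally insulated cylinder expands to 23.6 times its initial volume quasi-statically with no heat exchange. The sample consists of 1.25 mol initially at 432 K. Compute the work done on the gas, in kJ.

W ≈ -5.92 kJ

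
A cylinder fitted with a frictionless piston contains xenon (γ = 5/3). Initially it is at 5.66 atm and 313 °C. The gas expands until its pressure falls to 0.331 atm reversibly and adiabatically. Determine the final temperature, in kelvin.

T₂ ≈ 188 K

Along an adiabat T P^((1−γ)/γ) is constant, so T₂ = T₁ (P₂/P₁)^((γ−1)/γ).
T₁ = 313 °C = 586.1 K.
T₂ = 586.1 × (0.331/5.66)^(2/5) = 188.3 K.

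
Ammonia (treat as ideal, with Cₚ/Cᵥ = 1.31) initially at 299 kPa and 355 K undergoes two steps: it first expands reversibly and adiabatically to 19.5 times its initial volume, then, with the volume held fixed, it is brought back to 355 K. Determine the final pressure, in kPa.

P₃ ≈ 15.3 kPa

Adiabatic step (PV^γ = const): P₂ = 299×(1/19.5)^(1.31) = 6.106 kPa; T₂ = 355×(1/19.5)^(0.31) = 141.4 K.
Isochoric: P₃ = P₂(T₃/T₂) = 6.106 × (355/141.4) = 15.33 kPa.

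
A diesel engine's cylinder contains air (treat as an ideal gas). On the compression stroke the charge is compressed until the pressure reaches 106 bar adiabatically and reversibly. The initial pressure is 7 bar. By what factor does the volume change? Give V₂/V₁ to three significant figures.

From PV^γ = const, V₂/V₁ = (P₁/P₂)^(1/γ).
For a diatomic ideal gas γ = 7/5.
V₂/V₁ = (7/106)^(5/7) = 0.1435.

V₂/V₁ ≈ 0.144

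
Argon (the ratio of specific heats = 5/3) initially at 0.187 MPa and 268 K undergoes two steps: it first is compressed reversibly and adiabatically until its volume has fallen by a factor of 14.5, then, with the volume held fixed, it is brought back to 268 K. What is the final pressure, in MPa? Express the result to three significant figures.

P₃ ≈ 2.71 MPa

Adiabatic step (PV^γ = const): P₂ = 0.187×14.5^(5/3) = 16.12 MPa; T₂ = 268×14.5^(2/3) = 1594 K.
Isochoric: P₃ = P₂(T₃/T₂) = 16.12 × (268/1594) = 2.712 MPa.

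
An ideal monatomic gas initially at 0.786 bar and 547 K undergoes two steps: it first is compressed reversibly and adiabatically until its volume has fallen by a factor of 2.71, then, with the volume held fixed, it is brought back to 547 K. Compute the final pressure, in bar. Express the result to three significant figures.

P₃ ≈ 2.13 bar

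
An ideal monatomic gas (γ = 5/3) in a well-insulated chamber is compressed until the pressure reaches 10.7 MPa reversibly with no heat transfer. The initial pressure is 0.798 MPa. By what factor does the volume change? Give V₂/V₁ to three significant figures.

V₂/V₁ ≈ 0.211

From PV^γ = const, V₂/V₁ = (P₁/P₂)^(1/γ).
V₂/V₁ = (0.798/10.7)^(3/5) = 0.2107.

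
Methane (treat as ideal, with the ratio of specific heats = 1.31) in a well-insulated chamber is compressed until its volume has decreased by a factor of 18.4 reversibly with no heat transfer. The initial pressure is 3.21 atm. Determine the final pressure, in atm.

P₂ ≈ 146 atm

Adiabatic: P₁V₁^γ = P₂V₂^γ ⇒ P₂ = P₁ (V₁/V₂)^γ.
P₂ = 3.21 × 18.4^(1.31) = 145.7 atm.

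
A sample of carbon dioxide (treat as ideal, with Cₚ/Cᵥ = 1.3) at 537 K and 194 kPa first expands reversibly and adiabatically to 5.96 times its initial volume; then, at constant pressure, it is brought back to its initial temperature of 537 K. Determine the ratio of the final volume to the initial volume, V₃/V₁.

V₃/V₁ ≈ 10.2

Adiabatic step: V₂/V₁ = 5.96; T₂ = T₁·(1/5.96)^(0.3) = 314.3 K.
Isobaric step: V₃/V₂ = T₃/T₂ = 537/314.3.
V₃/V₁ = (V₂/V₁)(V₃/V₂) = 5.96 × (537/314.3) = 10.18.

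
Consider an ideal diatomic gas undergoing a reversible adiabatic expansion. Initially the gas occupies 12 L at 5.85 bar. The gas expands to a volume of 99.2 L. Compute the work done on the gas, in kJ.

W ≈ -10.0 kJ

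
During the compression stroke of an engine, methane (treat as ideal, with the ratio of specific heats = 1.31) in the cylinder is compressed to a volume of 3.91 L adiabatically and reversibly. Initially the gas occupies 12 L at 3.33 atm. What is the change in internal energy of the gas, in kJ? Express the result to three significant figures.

ΔU ≈ 5.43 kJ

P₂ = P₁(V₁/V₂)^γ = 3.33×(12/3.91)^(1.31) = 14.47 atm.
For a reversible adiabat, W_by_gas = (P₁V₁ − P₂V₂)/(γ−1).
W_by = (337400×0.012 − 1.466×10^6×0.00391) / (0.31) = -5430 J.
Q = 0 ⇒ ΔU = −W_by = 5430 J.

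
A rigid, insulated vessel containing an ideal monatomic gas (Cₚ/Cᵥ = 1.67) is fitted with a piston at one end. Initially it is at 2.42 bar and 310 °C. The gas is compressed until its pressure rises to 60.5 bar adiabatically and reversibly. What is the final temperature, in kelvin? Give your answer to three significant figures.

Adiabatic: T₂/T₁ = (P₂/P₁)^((γ−1)/γ).
T₁ = 310 °C = 583.1 K.
T₂ = 583.1 × (60.5/2.42)^(0.401) = 2121 K.

T₂ ≈ 2120 K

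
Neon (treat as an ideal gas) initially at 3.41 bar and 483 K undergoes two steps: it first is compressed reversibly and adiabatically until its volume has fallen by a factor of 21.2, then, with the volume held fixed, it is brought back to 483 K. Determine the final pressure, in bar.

P₃ ≈ 72.3 bar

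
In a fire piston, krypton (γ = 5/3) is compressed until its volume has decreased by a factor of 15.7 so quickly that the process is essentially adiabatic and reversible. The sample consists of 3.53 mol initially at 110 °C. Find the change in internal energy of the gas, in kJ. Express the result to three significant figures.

Adiabatic: T₁V₁^(γ−1) = T₂V₂^(γ−1) ⇒ T₂ = T₁ (V₁/V₂)^(γ−1).
T₁ = 110 °C = 383.1 K.
T₂ = 383.1 × 15.7^(2/3) = 2402 K.
Q = 0, so ΔU = W_on_gas = nCᵥΔT with Cᵥ = R/(γ−1) = 12.47 J/(mol·K).
ΔU = 3.53 × 12.47 × (2402 − 383.1) = 88890 J.

ΔU ≈ 88.9 kJ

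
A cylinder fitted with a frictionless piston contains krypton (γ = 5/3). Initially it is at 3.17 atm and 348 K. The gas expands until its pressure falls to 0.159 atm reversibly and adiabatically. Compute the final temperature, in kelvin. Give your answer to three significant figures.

T₂ ≈ 105 K

Along an adiabat T P^((1−γ)/γ) is constant, so T₂ = T₁ (P₂/P₁)^((γ−1)/γ).
T₂ = 348 × (0.159/3.17)^(2/5) = 105.1 K.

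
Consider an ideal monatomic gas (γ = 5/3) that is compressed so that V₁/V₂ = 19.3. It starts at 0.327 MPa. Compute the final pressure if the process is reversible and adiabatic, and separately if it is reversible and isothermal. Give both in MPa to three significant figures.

Isothermal: P₂ = P₁(V₁/V₂) = 0.327×19.3 = 6.311 MPa.
Adiabatic: P₂ = P₁(V₁/V₂)^γ = 0.327×19.3^(5/3) = 45.41 MPa.

adiabatic: 45.4 MPa; isothermal: 6.31 MPa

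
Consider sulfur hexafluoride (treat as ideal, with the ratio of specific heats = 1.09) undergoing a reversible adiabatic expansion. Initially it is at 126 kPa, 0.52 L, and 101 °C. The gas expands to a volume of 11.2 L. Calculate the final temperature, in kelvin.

T₂ ≈ 284 K

For a reversible adiabat TV^(γ−1) is constant, so T₂ = T₁ (V₁/V₂)^(γ−1).
T₁ = 101 °C = 374.1 K.
T₂ = 374.1 × (0.52/11.2)^(0.09) = 283.8 K.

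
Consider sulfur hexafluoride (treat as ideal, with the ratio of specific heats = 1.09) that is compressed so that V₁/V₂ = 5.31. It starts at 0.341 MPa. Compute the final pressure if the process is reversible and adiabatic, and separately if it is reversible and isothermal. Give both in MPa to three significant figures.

adiabatic: 2.10 MPa; isothermal: 1.81 MPa

Isothermal: P₂ = P₁(V₁/V₂) = 0.341×5.31 = 1.811 MPa.
Adiabatic: P₂ = P₁(V₁/V₂)^γ = 0.341×5.31^(1.09) = 2.104 MPa.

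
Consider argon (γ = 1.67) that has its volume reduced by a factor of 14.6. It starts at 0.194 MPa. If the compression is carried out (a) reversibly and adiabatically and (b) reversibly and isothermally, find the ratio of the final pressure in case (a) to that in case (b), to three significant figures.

Isothermal: P_b = P₁(V₁/V₂) = 0.194×14.6.
Adiabatic: P_a = P₁(V₁/V₂)^γ = 0.194×14.6^(1.67).
P_a/P_b = (V₁/V₂)^(γ−1) = 14.6^(0.67) = 6.027.

P_adiabatic / P_isothermal ≈ 6.03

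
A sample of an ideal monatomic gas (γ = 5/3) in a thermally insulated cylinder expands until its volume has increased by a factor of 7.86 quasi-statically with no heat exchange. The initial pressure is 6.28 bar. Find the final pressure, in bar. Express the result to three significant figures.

Since PV^γ is constant along a reversible adiabat, P₂ = P₁ (V₁/V₂)^γ.
P₂ = 6.28 × (1/7.86)^(5/3) = 0.2021 bar.

P₂ ≈ 0.202 bar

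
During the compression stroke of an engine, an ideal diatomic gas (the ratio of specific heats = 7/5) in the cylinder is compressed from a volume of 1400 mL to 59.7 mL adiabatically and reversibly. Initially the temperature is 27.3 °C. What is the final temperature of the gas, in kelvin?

Adiabatic: T₁V₁^(γ−1) = T₂V₂^(γ−1) ⇒ T₂ = T₁ (V₁/V₂)^(γ−1).
T₁ = 27.3 °C = 300.4 K.
T₂ = 300.4 × (1400/59.7)^(2/5) = 1061 K.

T₂ ≈ 1060 K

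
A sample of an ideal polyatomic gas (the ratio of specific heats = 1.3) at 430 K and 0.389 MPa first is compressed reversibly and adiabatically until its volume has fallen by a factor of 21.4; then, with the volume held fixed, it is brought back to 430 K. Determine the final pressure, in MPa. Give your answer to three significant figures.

P₃ ≈ 8.32 MPa

Adiabatic step (PV^γ = const): P₂ = 0.389×21.4^(1.3) = 20.87 MPa; T₂ = 430×21.4^(0.3) = 1078 K.
Isochoric: P₃ = P₂(T₃/T₂) = 20.87 × (430/1078) = 8.325 MPa.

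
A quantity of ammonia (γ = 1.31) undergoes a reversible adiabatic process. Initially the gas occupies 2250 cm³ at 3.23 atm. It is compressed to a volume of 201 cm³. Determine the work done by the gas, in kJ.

W ≈ -2.65 kJ

P₂ = P₁(V₁/V₂)^γ = 3.23×(2250/201)^(1.31) = 76.45 atm.
For a reversible adiabat, W_by_gas = (P₁V₁ − P₂V₂)/(γ−1).
W_by = (327300×0.00225 − 7.746×10^6×0.000201) / (0.31) = -2647 J.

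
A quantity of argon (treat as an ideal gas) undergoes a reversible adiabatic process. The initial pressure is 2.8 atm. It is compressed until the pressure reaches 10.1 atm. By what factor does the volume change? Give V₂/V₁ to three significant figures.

V₂/V₁ ≈ 0.463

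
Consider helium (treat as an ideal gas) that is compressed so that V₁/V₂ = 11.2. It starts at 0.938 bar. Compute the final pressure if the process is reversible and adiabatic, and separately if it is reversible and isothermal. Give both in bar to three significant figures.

adiabatic: 52.6 bar; isothermal: 10.5 bar

For a monatomic ideal gas γ = 5/3.
Isothermal: P₂ = P₁(V₁/V₂) = 0.938×11.2 = 10.51 bar.
Adiabatic: P₂ = P₁(V₁/V₂)^γ = 0.938×11.2^(5/3) = 52.59 bar.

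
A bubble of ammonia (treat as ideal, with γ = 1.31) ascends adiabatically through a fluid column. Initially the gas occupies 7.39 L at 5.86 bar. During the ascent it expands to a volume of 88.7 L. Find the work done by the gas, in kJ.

P₂ = P₁(V₁/V₂)^γ = 5.86×(7.39/88.7)^(1.31) = 0.226 bar.
For a reversible adiabat, W_by_gas = (P₁V₁ − P₂V₂)/(γ−1).
W_by = (586000×0.00739 − 22600×0.0887) / (0.31) = 7504 J.

W ≈ 7.50 kJ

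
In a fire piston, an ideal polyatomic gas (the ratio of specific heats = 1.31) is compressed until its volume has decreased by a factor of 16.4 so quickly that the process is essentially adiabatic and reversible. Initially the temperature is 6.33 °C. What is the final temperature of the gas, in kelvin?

T₂ ≈ 665 K

For a reversible adiabat TV^(γ−1) is constant, so T₂ = T₁ (V₁/V₂)^(γ−1).
T₁ = 6.33 °C = 279.5 K.
T₂ = 279.5 × 16.4^(0.31) = 665.2 K.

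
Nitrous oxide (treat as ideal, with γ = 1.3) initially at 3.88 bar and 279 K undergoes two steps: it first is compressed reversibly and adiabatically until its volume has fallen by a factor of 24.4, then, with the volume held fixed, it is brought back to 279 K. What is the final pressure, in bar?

Adiabatic step (PV^γ = const): P₂ = 3.88×24.4^(1.3) = 246.9 bar; T₂ = 279×24.4^(0.3) = 727.5 K.
Isochoric: P₃ = P₂(T₃/T₂) = 246.9 × (279/727.5) = 94.67 bar.

P₃ ≈ 94.7 bar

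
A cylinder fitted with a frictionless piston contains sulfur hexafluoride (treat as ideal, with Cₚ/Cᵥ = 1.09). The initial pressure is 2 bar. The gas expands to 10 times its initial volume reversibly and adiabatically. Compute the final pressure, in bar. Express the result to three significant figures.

P₂ ≈ 0.163 bar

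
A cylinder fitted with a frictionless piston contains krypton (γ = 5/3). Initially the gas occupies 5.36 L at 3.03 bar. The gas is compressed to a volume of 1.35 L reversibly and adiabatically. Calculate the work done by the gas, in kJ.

W ≈ -3.67 kJ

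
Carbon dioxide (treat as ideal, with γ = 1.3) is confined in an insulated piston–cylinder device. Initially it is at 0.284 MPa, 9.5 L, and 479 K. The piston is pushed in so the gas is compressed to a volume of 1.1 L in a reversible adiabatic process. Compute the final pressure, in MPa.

Adiabatic: P₁V₁^γ = P₂V₂^γ ⇒ P₂ = P₁ (V₁/V₂)^γ.
P₂ = 0.284 × (9.5/1.1)^(1.3) = 4.683 MPa.

P₂ ≈ 4.68 MPa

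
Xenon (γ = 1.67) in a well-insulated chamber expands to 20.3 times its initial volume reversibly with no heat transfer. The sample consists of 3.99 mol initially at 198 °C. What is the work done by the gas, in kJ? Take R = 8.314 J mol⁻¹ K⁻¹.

W ≈ 20.2 kJ

For a reversible adiabat TV^(γ−1) is constant, so T₂ = T₁ (V₁/V₂)^(γ−1).
T₁ = 198 °C = 471.1 K.
T₂ = 471.1 × (1/20.3)^(0.67) = 62.68 K.
Q = 0, so ΔU = W_on_gas = nCᵥΔT with Cᵥ = R/(γ−1) = 12.41 J/(mol·K).
ΔU = 3.99 × 12.41 × (62.68 − 471.1) = -20220 J.
Work done by the gas = −ΔU = 20220 J.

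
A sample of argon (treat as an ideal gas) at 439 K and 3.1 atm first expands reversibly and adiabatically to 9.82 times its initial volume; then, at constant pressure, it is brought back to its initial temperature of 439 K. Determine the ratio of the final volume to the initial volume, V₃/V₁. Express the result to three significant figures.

V₃/V₁ ≈ 45.0

For a monatomic ideal gas γ = 5/3.
Adiabatic step: V₂/V₁ = 9.82; T₂ = T₁·(1/9.82)^(2/3) = 95.73 K.
Isobaric step: V₃/V₂ = T₃/T₂ = 439/95.73.
V₃/V₁ = (V₂/V₁)(V₃/V₂) = 9.82 × (439/95.73) = 45.03.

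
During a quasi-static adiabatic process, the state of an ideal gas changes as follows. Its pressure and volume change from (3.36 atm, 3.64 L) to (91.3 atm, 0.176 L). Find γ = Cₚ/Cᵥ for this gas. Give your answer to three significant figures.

PV^γ = const ⇒ γ = ln(P₂/P₁) / ln(V₁/V₂).
γ = ln(91.3/3.36) / ln(3.64/0.176) = 1.09.

γ ≈ 1.09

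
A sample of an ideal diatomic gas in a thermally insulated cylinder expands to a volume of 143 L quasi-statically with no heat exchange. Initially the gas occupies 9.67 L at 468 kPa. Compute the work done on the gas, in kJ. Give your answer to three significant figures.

W ≈ -7.46 kJ

γ = 7/5 for a diatomic ideal gas.
P₂ = P₁(V₁/V₂)^γ = 468×(9.67/143)^(7/5) = 10.77 kPa.
For a reversible adiabat, W_by_gas = (P₁V₁ − P₂V₂)/(γ−1).
W_by = (468000×0.00967 − 10770×0.143) / (2/5) = 7462 J.
W_on_gas = −W_by = -7462 J.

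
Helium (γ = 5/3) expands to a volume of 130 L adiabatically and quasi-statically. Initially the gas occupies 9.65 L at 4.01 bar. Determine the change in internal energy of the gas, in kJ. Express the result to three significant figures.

ΔU ≈ -4.78 kJ

P₂ = P₁(V₁/V₂)^γ = 4.01×(9.65/130)^(5/3) = 0.05258 bar.
For a reversible adiabat, W_by_gas = (P₁V₁ − P₂V₂)/(γ−1).
W_by = (401000×0.00965 − 5258×0.13) / (2/3) = 4779 J.
Q = 0 ⇒ ΔU = −W_by = -4779 J.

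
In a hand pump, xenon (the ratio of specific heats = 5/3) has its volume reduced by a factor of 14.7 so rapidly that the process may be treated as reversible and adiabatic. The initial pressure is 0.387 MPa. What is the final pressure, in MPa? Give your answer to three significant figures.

P₂ ≈ 34.1 MPa

Since PV^γ is constant along a reversible adiabat, P₂ = P₁ (V₁/V₂)^γ.
P₂ = 0.387 × 14.7^(5/3) = 34.14 MPa.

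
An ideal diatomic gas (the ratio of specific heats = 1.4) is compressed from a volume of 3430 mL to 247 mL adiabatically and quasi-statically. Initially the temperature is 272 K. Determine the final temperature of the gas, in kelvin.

T₂ ≈ 779 K

Adiabatic: T₁V₁^(γ−1) = T₂V₂^(γ−1) ⇒ T₂ = T₁ (V₁/V₂)^(γ−1).
T₂ = 272 × (3430/247)^(0.4) = 779.1 K.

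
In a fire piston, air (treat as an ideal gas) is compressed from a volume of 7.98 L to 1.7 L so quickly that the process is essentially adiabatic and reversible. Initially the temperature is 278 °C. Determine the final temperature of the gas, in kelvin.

T₂ ≈ 1020 K

For a reversible adiabat TV^(γ−1) is constant, so T₂ = T₁ (V₁/V₂)^(γ−1).
For a diatomic ideal gas γ = 7/5, so γ−1 = 2/5.
T₁ = 278 °C = 551.1 K.
T₂ = 551.1 × (7.98/1.7)^(2/5) = 1023 K.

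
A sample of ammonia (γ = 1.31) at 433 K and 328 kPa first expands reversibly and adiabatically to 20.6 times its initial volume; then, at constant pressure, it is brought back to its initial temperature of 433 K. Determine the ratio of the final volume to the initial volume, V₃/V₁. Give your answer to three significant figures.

Adiabatic step: V₂/V₁ = 20.6; T₂ = T₁·(1/20.6)^(0.31) = 169.5 K.
Isobaric step: V₃/V₂ = T₃/T₂ = 433/169.5.
V₃/V₁ = (V₂/V₁)(V₃/V₂) = 20.6 × (433/169.5) = 52.62.

V₃/V₁ ≈ 52.6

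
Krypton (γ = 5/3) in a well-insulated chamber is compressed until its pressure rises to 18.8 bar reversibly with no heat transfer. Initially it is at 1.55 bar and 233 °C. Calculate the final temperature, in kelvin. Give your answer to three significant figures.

Adiabatic: T₂/T₁ = (P₂/P₁)^((γ−1)/γ).
T₁ = 233 °C = 506.1 K.
T₂ = 506.1 × (18.8/1.55)^(2/5) = 1373 K.

T₂ ≈ 1370 K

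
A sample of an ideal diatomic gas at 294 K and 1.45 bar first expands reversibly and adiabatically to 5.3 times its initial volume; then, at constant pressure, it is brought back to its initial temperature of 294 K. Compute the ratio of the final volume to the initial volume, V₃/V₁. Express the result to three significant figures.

For a diatomic ideal gas γ = 7/5.
Adiabatic step: V₂/V₁ = 5.3; T₂ = T₁·(1/5.3)^(2/5) = 150.9 K.
Isobaric step: V₃/V₂ = T₃/T₂ = 294/150.9.
V₃/V₁ = (V₂/V₁)(V₃/V₂) = 5.3 × (294/150.9) = 10.33.

V₃/V₁ ≈ 10.3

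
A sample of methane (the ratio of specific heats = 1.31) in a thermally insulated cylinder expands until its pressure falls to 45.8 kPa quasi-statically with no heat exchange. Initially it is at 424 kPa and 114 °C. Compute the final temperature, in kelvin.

T₂ ≈ 229 K

Adiabatic: T₂/T₁ = (P₂/P₁)^((γ−1)/γ).
T₁ = 114 °C = 387.1 K.
T₂ = 387.1 × (45.8/424)^(0.237) = 228.6 K.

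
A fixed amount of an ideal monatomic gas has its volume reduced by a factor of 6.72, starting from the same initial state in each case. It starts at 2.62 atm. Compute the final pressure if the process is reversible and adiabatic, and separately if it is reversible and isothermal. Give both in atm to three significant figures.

adiabatic: 62.7 atm; isothermal: 17.6 atm

For a monatomic ideal gas γ = 5/3.
Isothermal: P₂ = P₁(V₁/V₂) = 2.62×6.72 = 17.61 atm.
Adiabatic: P₂ = P₁(V₁/V₂)^γ = 2.62×6.72^(5/3) = 62.7 atm.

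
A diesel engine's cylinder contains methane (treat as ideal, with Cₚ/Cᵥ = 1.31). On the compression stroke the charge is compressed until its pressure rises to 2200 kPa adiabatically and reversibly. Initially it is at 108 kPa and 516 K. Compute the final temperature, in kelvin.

T₂ ≈ 1050 K

Adiabatic: T₂/T₁ = (P₂/P₁)^((γ−1)/γ).
T₂ = 516 × (2200/108)^(0.237) = 1053 K.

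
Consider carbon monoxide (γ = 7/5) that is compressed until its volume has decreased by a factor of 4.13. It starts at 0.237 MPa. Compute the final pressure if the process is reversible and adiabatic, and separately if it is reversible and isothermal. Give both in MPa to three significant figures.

adiabatic: 1.73 MPa; isothermal: 0.979 MPa

Isothermal: P₂ = P₁(V₁/V₂) = 0.237×4.13 = 0.9788 MPa.
Adiabatic: P₂ = P₁(V₁/V₂)^γ = 0.237×4.13^(7/5) = 1.726 MPa.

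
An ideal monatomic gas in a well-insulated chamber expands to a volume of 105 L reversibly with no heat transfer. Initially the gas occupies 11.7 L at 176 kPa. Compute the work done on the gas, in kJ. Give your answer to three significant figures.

γ = 5/3 for a monatomic ideal gas.
P₂ = P₁(V₁/V₂)^γ = 176×(11.7/105)^(5/3) = 4.541 kPa.
For a reversible adiabat, W_by_gas = (P₁V₁ − P₂V₂)/(γ−1).
W_by = (176000×0.0117 − 4541×0.105) / (2/3) = 2374 J.
W_on_gas = −W_by = -2374 J.

W ≈ -2.37 kJ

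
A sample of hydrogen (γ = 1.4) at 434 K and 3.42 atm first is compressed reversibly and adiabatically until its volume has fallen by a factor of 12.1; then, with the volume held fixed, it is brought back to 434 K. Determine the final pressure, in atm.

Adiabatic step (PV^γ = const): P₂ = 3.42×12.1^(1.4) = 112.2 atm; T₂ = 434×12.1^(0.4) = 1177 K.
Isochoric: P₃ = P₂(T₃/T₂) = 112.2 × (434/1177) = 41.38 atm.

P₃ ≈ 41.4 atm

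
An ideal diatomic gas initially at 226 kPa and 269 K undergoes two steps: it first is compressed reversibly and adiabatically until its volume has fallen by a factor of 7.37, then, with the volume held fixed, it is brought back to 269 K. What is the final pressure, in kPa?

For a diatomic ideal gas γ = 7/5.
Adiabatic step (PV^γ = const): P₂ = 226×7.37^(7/5) = 3703 kPa; T₂ = 269×7.37^(2/5) = 598.1 K.
Isochoric: P₃ = P₂(T₃/T₂) = 3703 × (269/598.1) = 1666 kPa.

P₃ ≈ 1670 kPa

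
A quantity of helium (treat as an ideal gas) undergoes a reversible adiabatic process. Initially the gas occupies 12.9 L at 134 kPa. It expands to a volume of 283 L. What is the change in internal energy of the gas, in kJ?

ΔU ≈ -2.26 kJ

γ = 5/3 for a monatomic ideal gas.
P₂ = P₁(V₁/V₂)^γ = 134×(12.9/283)^(5/3) = 0.7794 kPa.
For a reversible adiabat, W_by_gas = (P₁V₁ − P₂V₂)/(γ−1).
W_by = (134000×0.0129 − 779.4×0.283) / (2/3) = 2262 J.
Q = 0 ⇒ ΔU = −W_by = -2262 J.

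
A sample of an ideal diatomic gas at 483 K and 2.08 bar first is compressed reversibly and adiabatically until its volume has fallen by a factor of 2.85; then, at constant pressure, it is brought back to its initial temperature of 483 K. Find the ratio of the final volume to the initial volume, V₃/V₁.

V₃/V₁ ≈ 0.231

For a diatomic ideal gas γ = 7/5.
Adiabatic step: V₂/V₁ = 0.3509; T₂ = T₁·2.85^(2/5) = 734.3 K.
Isobaric step: V₃/V₂ = T₃/T₂ = 483/734.3.
V₃/V₁ = (V₂/V₁)(V₃/V₂) = 0.3509 × (483/734.3) = 0.2308.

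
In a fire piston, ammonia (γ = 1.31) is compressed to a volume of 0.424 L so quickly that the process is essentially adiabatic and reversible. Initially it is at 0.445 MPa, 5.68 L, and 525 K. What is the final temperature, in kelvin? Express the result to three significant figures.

For a reversible adiabat TV^(γ−1) is constant, so T₂ = T₁ (V₁/V₂)^(γ−1).
T₂ = 525 × (5.68/0.424)^(0.31) = 1174 K.

T₂ ≈ 1170 K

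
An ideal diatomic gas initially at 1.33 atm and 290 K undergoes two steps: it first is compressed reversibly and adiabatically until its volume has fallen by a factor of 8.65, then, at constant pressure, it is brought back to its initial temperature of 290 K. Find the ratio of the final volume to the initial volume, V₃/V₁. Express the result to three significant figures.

V₃/V₁ ≈ 0.0488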